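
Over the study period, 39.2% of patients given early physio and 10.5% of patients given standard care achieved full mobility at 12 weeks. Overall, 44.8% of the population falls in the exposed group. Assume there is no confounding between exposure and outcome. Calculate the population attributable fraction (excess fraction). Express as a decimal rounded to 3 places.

p₁ = 0.392, p₀ = 0.105.
Overall risk P(Y=1) = π·p₁ + (1−π)·p₀ = 0.448×0.392 + 0.552×0.105 = 0.23358.
Under exogeneity, PAF = [P(Y=1) − p₀] / P(Y=1).
PAF = (0.23358 − 0.105) / 0.23358 ≈ 0.5505

PAF ≈ 0.550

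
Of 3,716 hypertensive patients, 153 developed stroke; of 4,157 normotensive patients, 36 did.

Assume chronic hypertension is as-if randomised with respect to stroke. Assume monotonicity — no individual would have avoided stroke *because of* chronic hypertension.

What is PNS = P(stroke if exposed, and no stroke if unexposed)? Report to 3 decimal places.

p₁ = P(outcome | exposed) = 153/3716 = 0.041173
p₀ = P(outcome | unexposed) = 36/4157 = 0.0086601
Under exogeneity and monotonicity, PNS = p₁ − p₀.
PNS = 0.041173 − 0.0086601 = 0.032513

PNS ≈ 0.033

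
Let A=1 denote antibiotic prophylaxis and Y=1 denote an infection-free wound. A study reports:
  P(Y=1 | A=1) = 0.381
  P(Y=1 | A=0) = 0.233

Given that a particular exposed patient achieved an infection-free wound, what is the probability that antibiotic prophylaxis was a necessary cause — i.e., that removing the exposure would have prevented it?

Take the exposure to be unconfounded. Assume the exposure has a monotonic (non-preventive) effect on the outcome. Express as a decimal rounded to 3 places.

PN ≈ 0.388

Let p₁ = 0.381, p₀ = 0.233.
Under exogeneity and monotonicity, PN = (p₁ − p₀) / p₁.
PN = (0.381 − 0.233) / 0.381 = 0.148 / 0.381 ≈ 0.3885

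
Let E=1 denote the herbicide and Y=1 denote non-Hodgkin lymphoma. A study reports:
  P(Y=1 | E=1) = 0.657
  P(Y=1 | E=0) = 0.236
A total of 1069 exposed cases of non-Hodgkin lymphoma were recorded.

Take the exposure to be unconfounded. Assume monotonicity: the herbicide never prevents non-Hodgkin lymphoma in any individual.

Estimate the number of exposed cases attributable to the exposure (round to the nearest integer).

Let p₁ = 0.657, p₀ = 0.236.
PN = (p₁ − p₀)/p₁ = (0.657 − 0.236) / 0.657 ≈ 0.64079.
Attributable cases ≈ PN × (exposed cases) = 0.64079 × 1069 ≈ 685.01.

about 685 cases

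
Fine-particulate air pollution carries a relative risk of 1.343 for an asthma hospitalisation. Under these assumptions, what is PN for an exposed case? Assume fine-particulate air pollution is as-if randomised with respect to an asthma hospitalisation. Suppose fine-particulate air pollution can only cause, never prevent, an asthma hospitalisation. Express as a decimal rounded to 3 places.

PN ≈ 0.255

Under exogeneity and monotonicity, PN = (RR − 1) / RR = 1 − 1/RR.
PN = (1.343 − 1) / 1.343 = 0.343 / 1.343 ≈ 0.2554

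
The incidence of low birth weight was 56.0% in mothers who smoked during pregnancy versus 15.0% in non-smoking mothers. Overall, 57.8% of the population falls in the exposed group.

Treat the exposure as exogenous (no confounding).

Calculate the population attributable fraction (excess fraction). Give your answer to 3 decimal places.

p₁ = 0.56, p₀ = 0.15.
Overall risk P(Y=1) = π·p₁ + (1−π)·p₀ = 0.578×0.56 + 0.422×0.15 = 0.38698.
Under exogeneity, PAF = [P(Y=1) − p₀] / P(Y=1).
PAF = (0.38698 − 0.15) / 0.38698 ≈ 0.6124

PAF ≈ 0.612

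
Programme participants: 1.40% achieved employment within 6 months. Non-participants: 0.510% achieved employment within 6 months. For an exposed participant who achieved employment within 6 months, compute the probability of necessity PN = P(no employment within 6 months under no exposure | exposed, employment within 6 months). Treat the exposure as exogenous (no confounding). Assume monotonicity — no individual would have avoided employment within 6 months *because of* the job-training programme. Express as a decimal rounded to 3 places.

PN ≈ 0.636

p₁ = 0.014, p₀ = 0.0051.
Under exogeneity and monotonicity, PN = (p₁ − p₀) / p₁.
PN = (0.014 − 0.0051) / 0.014 = 0.0089 / 0.014 ≈ 0.6357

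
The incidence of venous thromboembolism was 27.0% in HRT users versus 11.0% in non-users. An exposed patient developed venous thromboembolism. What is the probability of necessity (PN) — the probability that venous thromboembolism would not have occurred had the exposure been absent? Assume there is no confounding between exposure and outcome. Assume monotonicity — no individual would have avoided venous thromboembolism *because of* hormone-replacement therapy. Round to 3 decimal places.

PN ≈ 0.593

p₁ = 0.27, p₀ = 0.11.
Under exogeneity and monotonicity, PN = (p₁ − p₀) / p₁.
PN = (0.27 − 0.11) / 0.27 = 0.16 / 0.27 ≈ 0.5926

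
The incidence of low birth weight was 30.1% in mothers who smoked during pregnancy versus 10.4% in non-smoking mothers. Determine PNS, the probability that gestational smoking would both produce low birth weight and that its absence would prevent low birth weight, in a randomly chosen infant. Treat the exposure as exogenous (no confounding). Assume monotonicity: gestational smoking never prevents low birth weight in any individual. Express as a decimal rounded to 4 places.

p₁ = 0.301, p₀ = 0.104.
Under exogeneity and monotonicity, PNS = p₁ − p₀.
PNS = 0.301 − 0.104 = 0.197

PNS ≈ 0.1970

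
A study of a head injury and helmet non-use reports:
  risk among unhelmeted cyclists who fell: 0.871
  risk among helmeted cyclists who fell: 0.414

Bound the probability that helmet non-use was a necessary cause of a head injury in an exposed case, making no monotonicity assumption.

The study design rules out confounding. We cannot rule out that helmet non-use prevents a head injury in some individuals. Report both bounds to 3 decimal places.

Let p₁ = 0.871, p₀ = 0.414.
Under exogeneity alone the bounds on PN are max{0,(p₁−p₀)/p₁} ≤ PN ≤ min{1,(1−p₀)/p₁}.
  lower = (p₁ − p₀)/p₁ = 0.457 / 0.871 ≈ 0.5247
  upper = min{1, (1 − p₀)/p₁} = 0.586 / 0.871 ≈ 0.6728

0.525 ≤ PN ≤ 0.673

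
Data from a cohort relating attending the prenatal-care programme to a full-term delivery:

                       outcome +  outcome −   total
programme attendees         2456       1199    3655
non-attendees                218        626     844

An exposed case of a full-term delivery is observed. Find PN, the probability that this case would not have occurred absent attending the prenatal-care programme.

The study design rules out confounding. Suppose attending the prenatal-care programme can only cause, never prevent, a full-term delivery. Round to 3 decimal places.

p₁ = P(outcome | exposed) = 2456/3655 = 0.67196
p₀ = P(outcome | unexposed) = 218/844 = 0.25829
Under exogeneity and monotonicity, PN = (p₁ − p₀)/p₁.
PN = (0.67196 − 0.25829) / 0.67196 ≈ 0.6156

PN ≈ 0.616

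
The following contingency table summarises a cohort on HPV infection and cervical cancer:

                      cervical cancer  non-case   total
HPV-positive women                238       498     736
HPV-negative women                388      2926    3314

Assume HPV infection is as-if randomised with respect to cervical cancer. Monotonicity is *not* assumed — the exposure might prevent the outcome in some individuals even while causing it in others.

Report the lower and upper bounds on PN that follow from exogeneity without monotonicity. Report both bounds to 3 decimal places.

p₁ = P(outcome | exposed) = 238/736 = 0.32337
p₀ = P(outcome | unexposed) = 388/3314 = 0.11708
Under exogeneity alone the bounds on PN are max{0,(p₁−p₀)/p₁} ≤ PN ≤ min{1,(1−p₀)/p₁}.
  lower = (p₁ − p₀)/p₁ = 0.20629 / 0.32337 ≈ 0.6379
  upper = min{1, (1 − p₀)/p₁} = 0.88292 / 0.32337 ≈ 2.7304 → capped at 1

0.638 ≤ PN ≤ 1.000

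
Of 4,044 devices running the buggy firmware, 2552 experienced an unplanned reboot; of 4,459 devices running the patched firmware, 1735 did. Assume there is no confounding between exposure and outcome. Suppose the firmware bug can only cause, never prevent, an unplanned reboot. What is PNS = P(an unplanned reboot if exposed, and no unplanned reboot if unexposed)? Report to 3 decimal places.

PNS ≈ 0.242

p₁ = P(outcome | exposed) = 2552/4044 = 0.63106
p₀ = P(outcome | unexposed) = 1735/4459 = 0.3891
Under exogeneity and monotonicity, PNS = p₁ − p₀.
PNS = 0.63106 − 0.3891 = 0.24196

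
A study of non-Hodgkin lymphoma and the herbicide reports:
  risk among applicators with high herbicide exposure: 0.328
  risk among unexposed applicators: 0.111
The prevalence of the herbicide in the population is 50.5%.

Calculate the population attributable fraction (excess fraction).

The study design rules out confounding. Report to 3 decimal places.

PAF ≈ 0.497

Let p₁ = 0.328, p₀ = 0.111.
Overall risk P(Y=1) = π·p₁ + (1−π)·p₀ = 0.505×0.328 + 0.495×0.111 = 0.22059.
Under exogeneity, PAF = [P(Y=1) − p₀] / P(Y=1).
PAF = (0.22059 − 0.111) / 0.22059 ≈ 0.4968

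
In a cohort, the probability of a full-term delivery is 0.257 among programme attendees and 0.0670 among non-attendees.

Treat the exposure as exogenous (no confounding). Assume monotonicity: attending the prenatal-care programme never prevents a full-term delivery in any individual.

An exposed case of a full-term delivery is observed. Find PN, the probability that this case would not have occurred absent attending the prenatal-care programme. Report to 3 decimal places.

Let p₁ = 0.257, p₀ = 0.067.
Under exogeneity and monotonicity, PN = (p₁ − p₀) / p₁.
PN = (0.257 − 0.067) / 0.257 = 0.19 / 0.257 ≈ 0.7393

PN ≈ 0.739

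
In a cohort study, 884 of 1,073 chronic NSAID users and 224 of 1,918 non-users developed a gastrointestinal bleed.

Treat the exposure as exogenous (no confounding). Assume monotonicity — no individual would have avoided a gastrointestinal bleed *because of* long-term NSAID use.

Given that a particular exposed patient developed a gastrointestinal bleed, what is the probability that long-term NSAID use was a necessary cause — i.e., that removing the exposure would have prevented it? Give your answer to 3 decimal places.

PN ≈ 0.858

p₁ = P(outcome | exposed) = 884/1073 = 0.82386
p₀ = P(outcome | unexposed) = 224/1918 = 0.11679
Under exogeneity and monotonicity, PN = (p₁ − p₀) / p₁.
PN = (0.82386 − 0.11679) / 0.82386 = 0.70707 / 0.82386 ≈ 0.8582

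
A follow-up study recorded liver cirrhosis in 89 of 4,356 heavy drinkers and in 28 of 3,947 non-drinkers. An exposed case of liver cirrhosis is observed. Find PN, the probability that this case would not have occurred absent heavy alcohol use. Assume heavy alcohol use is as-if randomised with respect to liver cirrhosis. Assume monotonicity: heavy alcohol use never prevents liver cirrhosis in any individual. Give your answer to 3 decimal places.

PN ≈ 0.653

p₁ = P(outcome | exposed) = 89/4356 = 0.020432
p₀ = P(outcome | unexposed) = 28/3947 = 0.007094
Under exogeneity and monotonicity, PN = (p₁ − p₀) / p₁.
PN = (0.020432 − 0.007094) / 0.020432 = 0.013338 / 0.020432 ≈ 0.6528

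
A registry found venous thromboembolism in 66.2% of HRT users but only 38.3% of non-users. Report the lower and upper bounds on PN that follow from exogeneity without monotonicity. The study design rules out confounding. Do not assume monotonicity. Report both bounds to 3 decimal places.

0.421 ≤ PN ≤ 0.932

p₁ = 0.662, p₀ = 0.383.
Under exogeneity alone the bounds on PN are max{0,(p₁−p₀)/p₁} ≤ PN ≤ min{1,(1−p₀)/p₁}.
  lower = (p₁ − p₀)/p₁ = 0.279 / 0.662 ≈ 0.4215
  upper = min{1, (1 − p₀)/p₁} = 0.617 / 0.662 ≈ 0.9320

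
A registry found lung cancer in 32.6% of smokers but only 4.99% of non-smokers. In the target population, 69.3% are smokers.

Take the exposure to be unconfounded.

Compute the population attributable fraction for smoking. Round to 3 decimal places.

p₁ = 0.326, p₀ = 0.0499.
Overall risk P(Y=1) = π·p₁ + (1−π)·p₀ = 0.693×0.326 + 0.307×0.0499 = 0.24124.
Under exogeneity, PAF = [P(Y=1) − p₀] / P(Y=1).
PAF = (0.24124 − 0.0499) / 0.24124 ≈ 0.7931

PAF ≈ 0.793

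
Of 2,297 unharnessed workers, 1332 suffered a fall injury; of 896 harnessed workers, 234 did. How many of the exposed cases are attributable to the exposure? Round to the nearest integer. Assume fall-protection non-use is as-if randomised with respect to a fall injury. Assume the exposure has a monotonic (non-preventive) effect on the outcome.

p₁ = P(outcome | exposed) = 1332/2297 = 0.57989
p₀ = P(outcome | unexposed) = 234/896 = 0.26116
PN = (p₁ − p₀)/p₁ = (0.57989 − 0.26116) / 0.57989 ≈ 0.54964.
Attributable cases ≈ PN × (exposed cases) = 0.54964 × 1332 ≈ 732.11.

about 732 cases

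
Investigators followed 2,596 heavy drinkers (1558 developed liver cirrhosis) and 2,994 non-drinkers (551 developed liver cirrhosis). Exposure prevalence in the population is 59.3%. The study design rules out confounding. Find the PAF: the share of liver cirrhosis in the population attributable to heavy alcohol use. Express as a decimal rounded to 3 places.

PAF ≈ 0.573

p₁ = P(outcome | exposed) = 1558/2596 = 0.60015
p₀ = P(outcome | unexposed) = 551/2994 = 0.18403
Overall risk P(Y=1) = π·p₁ + (1−π)·p₀ = 0.593×0.60015 + 0.407×0.18403 = 0.43079.
Under exogeneity, PAF = [P(Y=1) − p₀] / P(Y=1).
PAF = (0.43079 − 0.18403) / 0.43079 ≈ 0.5728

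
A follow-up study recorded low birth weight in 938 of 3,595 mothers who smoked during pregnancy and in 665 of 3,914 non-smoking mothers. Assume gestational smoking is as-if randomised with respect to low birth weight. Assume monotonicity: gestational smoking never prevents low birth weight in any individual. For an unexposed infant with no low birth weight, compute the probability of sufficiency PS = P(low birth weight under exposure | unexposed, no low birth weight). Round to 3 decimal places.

p₁ = P(outcome | exposed) = 938/3595 = 0.26092
p₀ = P(outcome | unexposed) = 665/3914 = 0.1699
Under exogeneity and monotonicity, PS = (p₁ − p₀) / (1 − p₀).
PS = (0.26092 − 0.1699) / (1 − 0.1699) = 0.091015 / 0.8301 ≈ 0.1096

PS ≈ 0.110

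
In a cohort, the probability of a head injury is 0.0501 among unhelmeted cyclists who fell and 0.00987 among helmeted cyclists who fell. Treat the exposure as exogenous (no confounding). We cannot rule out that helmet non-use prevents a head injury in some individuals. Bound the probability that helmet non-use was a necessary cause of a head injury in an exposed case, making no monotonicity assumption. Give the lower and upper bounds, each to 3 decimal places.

0.803 ≤ PN ≤ 1.000

Let p₁ = 0.0501, p₀ = 0.00987.
Under exogeneity alone the bounds on PN are max{0,(p₁−p₀)/p₁} ≤ PN ≤ min{1,(1−p₀)/p₁}.
  lower = (p₁ − p₀)/p₁ = 0.04023 / 0.0501 ≈ 0.8030
  upper = min{1, (1 − p₀)/p₁} = 0.99013 / 0.0501 ≈ 19.7631 → capped at 1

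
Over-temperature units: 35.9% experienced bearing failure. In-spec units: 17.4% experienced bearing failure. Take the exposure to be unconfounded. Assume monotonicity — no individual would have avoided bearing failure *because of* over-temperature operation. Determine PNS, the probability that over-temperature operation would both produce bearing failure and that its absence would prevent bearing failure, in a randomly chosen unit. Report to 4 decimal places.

p₁ = 0.359, p₀ = 0.174.
Under exogeneity and monotonicity, PNS = p₁ − p₀.
PNS = 0.359 − 0.174 = 0.185

PNS ≈ 0.1850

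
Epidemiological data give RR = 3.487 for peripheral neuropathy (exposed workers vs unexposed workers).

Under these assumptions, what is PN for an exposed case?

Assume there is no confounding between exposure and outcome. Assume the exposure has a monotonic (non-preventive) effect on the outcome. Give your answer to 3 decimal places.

PN ≈ 0.713

Under exogeneity and monotonicity, PN = (RR − 1) / RR = 1 − 1/RR.
PN = (3.487 − 1) / 3.487 = 2.487 / 3.487 ≈ 0.7132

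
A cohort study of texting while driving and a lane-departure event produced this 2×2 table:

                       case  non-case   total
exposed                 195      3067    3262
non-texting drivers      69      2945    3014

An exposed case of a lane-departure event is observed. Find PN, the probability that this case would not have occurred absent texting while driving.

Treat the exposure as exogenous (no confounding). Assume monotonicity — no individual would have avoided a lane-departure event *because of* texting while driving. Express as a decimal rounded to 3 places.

PN ≈ 0.617

p₁ = P(outcome | exposed) = 195/3262 = 0.059779
p₀ = P(outcome | unexposed) = 69/3014 = 0.022893
Under exogeneity and monotonicity, PN = (p₁ − p₀) / p₁.
PN = (0.059779 − 0.022893) / 0.059779 = 0.036886 / 0.059779 ≈ 0.6170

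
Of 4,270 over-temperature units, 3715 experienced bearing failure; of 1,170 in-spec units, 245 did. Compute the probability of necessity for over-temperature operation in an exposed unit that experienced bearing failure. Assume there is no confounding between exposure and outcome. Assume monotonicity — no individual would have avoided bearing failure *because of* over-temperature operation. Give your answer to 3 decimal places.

p₁ = P(outcome | exposed) = 3715/4270 = 0.87002
p₀ = P(outcome | unexposed) = 245/1170 = 0.2094
Under exogeneity and monotonicity, PN = (p₁ − p₀) / p₁.
PN = (0.87002 − 0.2094) / 0.87002 = 0.66062 / 0.87002 ≈ 0.7593

PN ≈ 0.759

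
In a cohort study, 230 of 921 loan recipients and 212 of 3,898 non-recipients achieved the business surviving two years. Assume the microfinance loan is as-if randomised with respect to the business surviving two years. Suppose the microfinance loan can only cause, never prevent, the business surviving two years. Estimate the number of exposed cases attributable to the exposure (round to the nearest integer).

p₁ = P(outcome | exposed) = 230/921 = 0.24973
p₀ = P(outcome | unexposed) = 212/3898 = 0.054387
PN = (p₁ − p₀)/p₁ = (0.24973 − 0.054387) / 0.24973 ≈ 0.78222.
Attributable cases ≈ PN × (exposed cases) = 0.78222 × 230 ≈ 179.91.

about 180 cases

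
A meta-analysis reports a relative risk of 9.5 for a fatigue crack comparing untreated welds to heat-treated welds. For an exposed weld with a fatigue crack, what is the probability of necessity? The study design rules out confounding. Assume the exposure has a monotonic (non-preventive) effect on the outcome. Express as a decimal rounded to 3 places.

Under exogeneity and monotonicity, PN = (RR − 1) / RR = 1 − 1/RR.
PN = (9.5 − 1) / 9.5 = 8.5 / 9.5 ≈ 0.8947

PN ≈ 0.895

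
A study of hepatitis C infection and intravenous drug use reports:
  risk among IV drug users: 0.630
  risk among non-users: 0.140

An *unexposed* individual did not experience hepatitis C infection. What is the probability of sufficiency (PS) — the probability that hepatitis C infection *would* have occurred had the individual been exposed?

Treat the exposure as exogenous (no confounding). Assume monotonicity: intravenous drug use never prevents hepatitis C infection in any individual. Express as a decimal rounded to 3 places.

Let p₁ = 0.63, p₀ = 0.14.
Under exogeneity and monotonicity, PS = (p₁ − p₀) / (1 − p₀).
PS = (0.63 − 0.14) / (1 − 0.14) = 0.49 / 0.86 ≈ 0.5698

PS ≈ 0.570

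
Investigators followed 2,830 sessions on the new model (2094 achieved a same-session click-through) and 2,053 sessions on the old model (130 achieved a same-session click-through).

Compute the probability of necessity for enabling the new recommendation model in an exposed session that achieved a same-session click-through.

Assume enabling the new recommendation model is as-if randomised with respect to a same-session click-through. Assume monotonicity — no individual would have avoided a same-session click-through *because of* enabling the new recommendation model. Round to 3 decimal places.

p₁ = P(outcome | exposed) = 2094/2830 = 0.73993
p₀ = P(outcome | unexposed) = 130/2053 = 0.063322
Under exogeneity and monotonicity, PN = (p₁ − p₀) / p₁.
PN = (0.73993 − 0.063322) / 0.73993 = 0.67661 / 0.73993 ≈ 0.9144

PN ≈ 0.914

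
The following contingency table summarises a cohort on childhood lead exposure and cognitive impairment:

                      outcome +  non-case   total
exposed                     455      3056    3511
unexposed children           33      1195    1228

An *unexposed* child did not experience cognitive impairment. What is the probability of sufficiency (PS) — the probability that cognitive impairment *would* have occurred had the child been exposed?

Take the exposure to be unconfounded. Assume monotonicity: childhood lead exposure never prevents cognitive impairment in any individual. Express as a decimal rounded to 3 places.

p₁ = P(outcome | exposed) = 455/3511 = 0.12959
p₀ = P(outcome | unexposed) = 33/1228 = 0.026873
Under exogeneity and monotonicity, PS = (p₁ − p₀)/(1 − p₀).
PS = (0.12959 − 0.026873) / 0.97313 ≈ 0.1056

PS ≈ 0.106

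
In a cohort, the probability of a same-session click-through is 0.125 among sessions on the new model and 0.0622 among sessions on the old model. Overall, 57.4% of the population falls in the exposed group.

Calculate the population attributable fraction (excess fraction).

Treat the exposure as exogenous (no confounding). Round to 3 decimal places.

PAF ≈ 0.367

Let p₁ = 0.125, p₀ = 0.0622.
Overall risk P(Y=1) = π·p₁ + (1−π)·p₀ = 0.574×0.125 + 0.426×0.0622 = 0.098247.
Under exogeneity, PAF = [P(Y=1) − p₀] / P(Y=1).
PAF = (0.098247 − 0.0622) / 0.098247 ≈ 0.3669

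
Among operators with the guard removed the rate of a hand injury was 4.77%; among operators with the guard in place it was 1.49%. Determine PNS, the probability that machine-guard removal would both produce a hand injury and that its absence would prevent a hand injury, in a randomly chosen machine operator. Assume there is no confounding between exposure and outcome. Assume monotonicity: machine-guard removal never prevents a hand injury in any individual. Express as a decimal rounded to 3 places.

PNS ≈ 0.033

p₁ = 0.0477, p₀ = 0.0149.
Under exogeneity and monotonicity, PNS = p₁ − p₀.
PNS = 0.0477 − 0.0149 = 0.0328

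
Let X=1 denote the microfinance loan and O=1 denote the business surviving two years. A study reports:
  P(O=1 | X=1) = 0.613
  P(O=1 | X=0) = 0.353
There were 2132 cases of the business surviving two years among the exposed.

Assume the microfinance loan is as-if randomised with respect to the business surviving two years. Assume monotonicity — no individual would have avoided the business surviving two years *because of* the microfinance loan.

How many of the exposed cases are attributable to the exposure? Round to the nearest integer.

about 904 cases

Let p₁ = 0.613, p₀ = 0.353.
PN = (p₁ − p₀)/p₁ = (0.613 − 0.353) / 0.613 ≈ 0.42414.
Attributable cases ≈ PN × (exposed cases) = 0.42414 × 2132 ≈ 904.27.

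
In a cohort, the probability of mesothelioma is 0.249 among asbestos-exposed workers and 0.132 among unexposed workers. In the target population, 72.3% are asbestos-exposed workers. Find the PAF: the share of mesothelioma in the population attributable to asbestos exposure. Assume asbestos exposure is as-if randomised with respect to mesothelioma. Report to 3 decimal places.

Let p₁ = 0.249, p₀ = 0.132.
Overall risk P(Y=1) = π·p₁ + (1−π)·p₀ = 0.723×0.249 + 0.277×0.132 = 0.21659.
Under exogeneity, PAF = [P(Y=1) − p₀] / P(Y=1).
PAF = (0.21659 − 0.132) / 0.21659 ≈ 0.3906

PAF ≈ 0.391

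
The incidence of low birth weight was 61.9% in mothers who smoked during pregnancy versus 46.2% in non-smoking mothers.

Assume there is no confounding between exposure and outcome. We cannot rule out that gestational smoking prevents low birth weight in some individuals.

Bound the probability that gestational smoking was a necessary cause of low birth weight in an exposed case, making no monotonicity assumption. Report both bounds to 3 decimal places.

0.254 ≤ PN ≤ 0.869

p₁ = 0.619, p₀ = 0.462.
Under exogeneity alone the bounds on PN are max{0,(p₁−p₀)/p₁} ≤ PN ≤ min{1,(1−p₀)/p₁}.
  lower = (p₁ − p₀)/p₁ = 0.157 / 0.619 ≈ 0.2536
  upper = min{1, (1 − p₀)/p₁} = 0.538 / 0.619 ≈ 0.8691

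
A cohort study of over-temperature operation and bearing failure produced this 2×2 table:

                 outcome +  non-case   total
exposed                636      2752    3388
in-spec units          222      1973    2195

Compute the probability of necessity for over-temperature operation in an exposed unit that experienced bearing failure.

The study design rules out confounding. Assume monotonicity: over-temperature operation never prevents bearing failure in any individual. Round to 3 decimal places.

PN ≈ 0.461

p₁ = P(outcome | exposed) = 636/3388 = 0.18772
p₀ = P(outcome | unexposed) = 222/2195 = 0.10114
Under exogeneity and monotonicity, PN = (p₁ − p₀)/p₁.
PN = (0.18772 − 0.10114) / 0.18772 ≈ 0.4612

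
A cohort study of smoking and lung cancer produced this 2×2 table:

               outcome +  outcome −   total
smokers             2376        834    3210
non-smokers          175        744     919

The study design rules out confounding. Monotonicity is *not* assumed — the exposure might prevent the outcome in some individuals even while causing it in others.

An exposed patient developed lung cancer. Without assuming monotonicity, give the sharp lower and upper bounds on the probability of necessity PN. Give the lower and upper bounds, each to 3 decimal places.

p₁ = P(outcome | exposed) = 2376/3210 = 0.74019
p₀ = P(outcome | unexposed) = 175/919 = 0.19042
Under exogeneity alone the bounds on PN are max{0,(p₁−p₀)/p₁} ≤ PN ≤ min{1,(1−p₀)/p₁}.
  lower = (p₁ − p₀)/p₁ = 0.54976 / 0.74019 ≈ 0.7427
  upper = min{1, (1 − p₀)/p₁} = 0.80958 / 0.74019 ≈ 1.0937 → capped at 1

0.743 ≤ PN ≤ 1.000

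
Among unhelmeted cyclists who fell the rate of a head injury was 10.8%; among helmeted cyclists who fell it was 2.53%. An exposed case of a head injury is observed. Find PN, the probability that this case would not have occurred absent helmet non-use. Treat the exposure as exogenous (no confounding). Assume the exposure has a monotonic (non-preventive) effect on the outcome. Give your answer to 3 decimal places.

p₁ = 0.108, p₀ = 0.0253.
Under exogeneity and monotonicity, PN = (p₁ − p₀) / p₁.
PN = (0.108 − 0.0253) / 0.108 = 0.0827 / 0.108 ≈ 0.7657

PN ≈ 0.766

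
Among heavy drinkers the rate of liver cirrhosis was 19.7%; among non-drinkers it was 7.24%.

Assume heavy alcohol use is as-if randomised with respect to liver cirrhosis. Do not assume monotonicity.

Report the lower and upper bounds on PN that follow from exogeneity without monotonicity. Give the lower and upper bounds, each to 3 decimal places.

p₁ = 0.197, p₀ = 0.0724.
Under exogeneity alone the bounds on PN are max{0,(p₁−p₀)/p₁} ≤ PN ≤ min{1,(1−p₀)/p₁}.
  lower = (p₁ − p₀)/p₁ = 0.1246 / 0.197 ≈ 0.6325
  upper = min{1, (1 − p₀)/p₁} = 0.9276 / 0.197 ≈ 4.7086 → capped at 1

0.632 ≤ PN ≤ 1.000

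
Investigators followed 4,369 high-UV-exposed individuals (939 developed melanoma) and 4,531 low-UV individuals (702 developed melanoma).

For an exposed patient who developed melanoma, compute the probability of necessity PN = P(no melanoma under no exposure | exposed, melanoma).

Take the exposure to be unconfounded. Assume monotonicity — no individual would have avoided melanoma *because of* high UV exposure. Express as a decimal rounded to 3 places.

p₁ = P(outcome | exposed) = 939/4369 = 0.21492
p₀ = P(outcome | unexposed) = 702/4531 = 0.15493
Under exogeneity and monotonicity, PN = (p₁ − p₀) / p₁.
PN = (0.21492 − 0.15493) / 0.21492 = 0.059991 / 0.21492 ≈ 0.2791

PN ≈ 0.279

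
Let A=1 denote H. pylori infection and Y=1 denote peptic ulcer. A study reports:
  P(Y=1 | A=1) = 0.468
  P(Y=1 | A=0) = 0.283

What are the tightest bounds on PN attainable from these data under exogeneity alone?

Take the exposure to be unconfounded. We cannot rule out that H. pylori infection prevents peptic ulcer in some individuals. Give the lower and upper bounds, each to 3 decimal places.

Let p₁ = 0.468, p₀ = 0.283.
Under exogeneity alone the bounds on PN are max{0,(p₁−p₀)/p₁} ≤ PN ≤ min{1,(1−p₀)/p₁}.
  lower = (p₁ − p₀)/p₁ = 0.185 / 0.468 ≈ 0.3953
  upper = min{1, (1 − p₀)/p₁} = 0.717 / 0.468 ≈ 1.5321 → capped at 1

0.395 ≤ PN ≤ 1.000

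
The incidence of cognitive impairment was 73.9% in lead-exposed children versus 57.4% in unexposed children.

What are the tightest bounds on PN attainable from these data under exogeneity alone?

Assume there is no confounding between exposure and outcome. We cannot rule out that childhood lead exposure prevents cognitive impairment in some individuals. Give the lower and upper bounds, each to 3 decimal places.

p₁ = 0.739, p₀ = 0.574.
Under exogeneity alone the bounds on PN are max{0,(p₁−p₀)/p₁} ≤ PN ≤ min{1,(1−p₀)/p₁}.
  lower = (p₁ − p₀)/p₁ = 0.165 / 0.739 ≈ 0.2233
  upper = min{1, (1 − p₀)/p₁} = 0.426 / 0.739 ≈ 0.5765

0.223 ≤ PN ≤ 0.576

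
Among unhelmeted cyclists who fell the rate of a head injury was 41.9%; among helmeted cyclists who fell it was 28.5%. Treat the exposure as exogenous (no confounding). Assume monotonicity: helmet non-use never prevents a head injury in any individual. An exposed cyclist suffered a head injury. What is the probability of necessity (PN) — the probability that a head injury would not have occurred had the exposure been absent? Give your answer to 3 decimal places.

PN ≈ 0.320

p₁ = 0.419, p₀ = 0.285.
Under exogeneity and monotonicity, PN = (p₁ − p₀) / p₁.
PN = (0.419 − 0.285) / 0.419 = 0.134 / 0.419 ≈ 0.3198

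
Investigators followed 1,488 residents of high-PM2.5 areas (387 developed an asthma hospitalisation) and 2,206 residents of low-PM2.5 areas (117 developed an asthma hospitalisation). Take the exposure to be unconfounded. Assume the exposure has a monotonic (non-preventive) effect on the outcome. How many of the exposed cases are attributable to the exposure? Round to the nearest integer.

p₁ = P(outcome | exposed) = 387/1488 = 0.26008
p₀ = P(outcome | unexposed) = 117/2206 = 0.053037
PN = (p₁ − p₀)/p₁ = (0.26008 − 0.053037) / 0.26008 ≈ 0.79607.
Attributable cases ≈ PN × (exposed cases) = 0.79607 × 387 ≈ 308.08.

about 308 cases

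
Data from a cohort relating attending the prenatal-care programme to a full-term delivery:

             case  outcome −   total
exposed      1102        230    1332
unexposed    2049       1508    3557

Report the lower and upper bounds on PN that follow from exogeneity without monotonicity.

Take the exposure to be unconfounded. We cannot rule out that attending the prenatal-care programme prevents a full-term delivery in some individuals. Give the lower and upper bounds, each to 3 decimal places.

p₁ = P(outcome | exposed) = 1102/1332 = 0.82733
p₀ = P(outcome | unexposed) = 2049/3557 = 0.57605
Under exogeneity alone the bounds on PN are max{0,(p₁−p₀)/p₁} ≤ PN ≤ min{1,(1−p₀)/p₁}.
  lower = (p₁ − p₀)/p₁ = 0.25128 / 0.82733 ≈ 0.3037
  upper = min{1, (1 − p₀)/p₁} = 0.42395 / 0.82733 ≈ 0.5124

0.304 ≤ PN ≤ 0.512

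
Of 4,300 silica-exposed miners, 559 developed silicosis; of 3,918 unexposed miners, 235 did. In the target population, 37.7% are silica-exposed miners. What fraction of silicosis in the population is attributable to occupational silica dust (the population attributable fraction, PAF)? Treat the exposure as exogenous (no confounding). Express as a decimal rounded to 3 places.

p₁ = P(outcome | exposed) = 559/4300 = 0.13
p₀ = P(outcome | unexposed) = 235/3918 = 0.05998
Overall risk P(Y=1) = π·p₁ + (1−π)·p₀ = 0.377×0.13 + 0.623×0.05998 = 0.086377.
Under exogeneity, PAF = [P(Y=1) − p₀] / P(Y=1).
PAF = (0.086377 − 0.05998) / 0.086377 ≈ 0.3056

PAF ≈ 0.306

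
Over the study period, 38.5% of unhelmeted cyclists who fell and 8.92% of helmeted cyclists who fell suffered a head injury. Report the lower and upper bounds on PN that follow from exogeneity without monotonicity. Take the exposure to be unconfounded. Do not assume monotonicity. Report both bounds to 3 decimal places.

0.768 ≤ PN ≤ 1.000

p₁ = 0.385, p₀ = 0.0892.
Under exogeneity alone the bounds on PN are max{0,(p₁−p₀)/p₁} ≤ PN ≤ min{1,(1−p₀)/p₁}.
  lower = (p₁ − p₀)/p₁ = 0.2958 / 0.385 ≈ 0.7683
  upper = min{1, (1 − p₀)/p₁} = 0.9108 / 0.385 ≈ 2.3657 → capped at 1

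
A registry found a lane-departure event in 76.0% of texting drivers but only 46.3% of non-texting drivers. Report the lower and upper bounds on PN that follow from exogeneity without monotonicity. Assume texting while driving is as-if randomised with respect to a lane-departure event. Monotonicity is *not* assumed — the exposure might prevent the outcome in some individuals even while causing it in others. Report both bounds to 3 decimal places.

p₁ = 0.76, p₀ = 0.463.
Under exogeneity alone the bounds on PN are max{0,(p₁−p₀)/p₁} ≤ PN ≤ min{1,(1−p₀)/p₁}.
  lower = (p₁ − p₀)/p₁ = 0.297 / 0.76 ≈ 0.3908
  upper = min{1, (1 − p₀)/p₁} = 0.537 / 0.76 ≈ 0.7066

0.391 ≤ PN ≤ 0.707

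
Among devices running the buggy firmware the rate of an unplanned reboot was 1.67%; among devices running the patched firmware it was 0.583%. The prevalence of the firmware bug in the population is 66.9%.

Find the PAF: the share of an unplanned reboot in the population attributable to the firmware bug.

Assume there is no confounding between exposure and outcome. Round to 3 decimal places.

p₁ = 0.0167, p₀ = 0.00583.
Overall risk P(Y=1) = π·p₁ + (1−π)·p₀ = 0.669×0.0167 + 0.331×0.00583 = 0.013102.
Under exogeneity, PAF = [P(Y=1) − p₀] / P(Y=1).
PAF = (0.013102 − 0.00583) / 0.013102 ≈ 0.5550

PAF ≈ 0.555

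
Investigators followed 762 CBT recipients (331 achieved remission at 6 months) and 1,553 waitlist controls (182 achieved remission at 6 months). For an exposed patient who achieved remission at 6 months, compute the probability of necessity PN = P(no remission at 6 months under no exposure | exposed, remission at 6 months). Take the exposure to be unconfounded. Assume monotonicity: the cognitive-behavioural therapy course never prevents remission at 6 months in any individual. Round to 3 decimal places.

p₁ = P(outcome | exposed) = 331/762 = 0.43438
p₀ = P(outcome | unexposed) = 182/1553 = 0.11719
Under exogeneity and monotonicity, PN = (p₁ − p₀) / p₁.
PN = (0.43438 − 0.11719) / 0.43438 = 0.31719 / 0.43438 ≈ 0.7302

PN ≈ 0.730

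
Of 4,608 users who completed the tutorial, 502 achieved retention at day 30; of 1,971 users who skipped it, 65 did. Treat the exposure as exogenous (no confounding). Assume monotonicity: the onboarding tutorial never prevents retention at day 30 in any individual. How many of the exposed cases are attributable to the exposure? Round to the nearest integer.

about 350 cases

p₁ = P(outcome | exposed) = 502/4608 = 0.10894
p₀ = P(outcome | unexposed) = 65/1971 = 0.032978
PN = (p₁ − p₀)/p₁ = (0.10894 − 0.032978) / 0.10894 ≈ 0.69728.
Attributable cases ≈ PN × (exposed cases) = 0.69728 × 502 ≈ 350.04.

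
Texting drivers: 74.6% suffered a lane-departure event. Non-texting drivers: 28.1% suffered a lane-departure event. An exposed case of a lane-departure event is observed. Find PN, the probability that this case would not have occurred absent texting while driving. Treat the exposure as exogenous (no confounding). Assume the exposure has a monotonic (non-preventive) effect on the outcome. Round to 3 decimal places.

PN ≈ 0.623

p₁ = 0.746, p₀ = 0.281.
Under exogeneity and monotonicity, PN = (p₁ − p₀) / p₁.
PN = (0.746 − 0.281) / 0.746 = 0.465 / 0.746 ≈ 0.6233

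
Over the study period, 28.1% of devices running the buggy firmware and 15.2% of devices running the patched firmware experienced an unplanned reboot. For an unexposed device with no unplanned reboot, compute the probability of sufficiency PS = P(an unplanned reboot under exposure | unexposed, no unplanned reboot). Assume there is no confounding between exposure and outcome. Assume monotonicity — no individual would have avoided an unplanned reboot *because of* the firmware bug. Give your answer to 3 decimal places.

p₁ = 0.281, p₀ = 0.152.
Under exogeneity and monotonicity, PS = (p₁ − p₀) / (1 − p₀).
PS = (0.281 − 0.152) / (1 − 0.152) = 0.129 / 0.848 ≈ 0.1521

PS ≈ 0.152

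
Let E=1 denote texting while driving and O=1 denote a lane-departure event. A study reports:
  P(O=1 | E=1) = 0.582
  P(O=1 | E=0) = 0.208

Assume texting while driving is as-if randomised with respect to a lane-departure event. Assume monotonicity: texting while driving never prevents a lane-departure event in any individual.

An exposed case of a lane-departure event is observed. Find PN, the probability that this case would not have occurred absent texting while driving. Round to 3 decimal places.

Let p₁ = 0.582, p₀ = 0.208.
Under exogeneity and monotonicity, PN = (p₁ − p₀) / p₁.
PN = (0.582 − 0.208) / 0.582 = 0.374 / 0.582 ≈ 0.6426

PN ≈ 0.643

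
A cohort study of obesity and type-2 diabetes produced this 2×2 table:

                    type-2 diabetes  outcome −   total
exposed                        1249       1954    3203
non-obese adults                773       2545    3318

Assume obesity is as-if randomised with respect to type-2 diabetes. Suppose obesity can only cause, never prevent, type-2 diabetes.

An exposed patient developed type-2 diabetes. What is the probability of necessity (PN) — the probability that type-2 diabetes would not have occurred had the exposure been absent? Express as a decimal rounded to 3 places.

PN ≈ 0.403

p₁ = P(outcome | exposed) = 1249/3203 = 0.38995
p₀ = P(outcome | unexposed) = 773/3318 = 0.23297
Under exogeneity and monotonicity, PN = (p₁ − p₀)/p₁.
PN = (0.38995 − 0.23297) / 0.38995 ≈ 0.4026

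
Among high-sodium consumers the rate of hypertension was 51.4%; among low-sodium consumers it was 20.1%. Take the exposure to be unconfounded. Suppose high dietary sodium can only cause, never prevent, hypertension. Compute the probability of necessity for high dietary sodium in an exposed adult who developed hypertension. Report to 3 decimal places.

PN ≈ 0.609

p₁ = 0.514, p₀ = 0.201.
Under exogeneity and monotonicity, PN = (p₁ − p₀) / p₁.
PN = (0.514 − 0.201) / 0.514 = 0.313 / 0.514 ≈ 0.6089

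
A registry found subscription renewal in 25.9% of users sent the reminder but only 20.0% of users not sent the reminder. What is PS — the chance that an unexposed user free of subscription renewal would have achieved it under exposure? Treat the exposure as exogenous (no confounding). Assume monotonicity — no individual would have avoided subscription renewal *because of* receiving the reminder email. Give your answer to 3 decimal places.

PS ≈ 0.074

p₁ = 0.259, p₀ = 0.2.
Under exogeneity and monotonicity, PS = (p₁ − p₀) / (1 − p₀).
PS = (0.259 − 0.2) / (1 − 0.2) = 0.059 / 0.8 ≈ 0.0737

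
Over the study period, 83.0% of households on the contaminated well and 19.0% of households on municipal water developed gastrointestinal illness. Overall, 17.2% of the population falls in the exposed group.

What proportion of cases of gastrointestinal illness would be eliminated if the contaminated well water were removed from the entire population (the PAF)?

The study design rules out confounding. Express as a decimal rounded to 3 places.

PAF ≈ 0.367

p₁ = 0.83, p₀ = 0.19.
Overall risk P(Y=1) = π·p₁ + (1−π)·p₀ = 0.172×0.83 + 0.828×0.19 = 0.30008.
Under exogeneity, PAF = [P(Y=1) − p₀] / P(Y=1).
PAF = (0.30008 − 0.19) / 0.30008 ≈ 0.3668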